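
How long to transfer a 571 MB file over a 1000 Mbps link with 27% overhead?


Effective throughput = 1000 * (1 - 27/100) = 730 Mbps
File size in Mb = 571 * 8 = 4568 Mb
Time = 4568 / 730
Time = 6.2575 seconds


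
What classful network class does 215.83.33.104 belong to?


First octet: 215
Binary: 11010111
110xxxxx -> Class C (192-223)
Class C, default mask 255.255.255.0 (/24)


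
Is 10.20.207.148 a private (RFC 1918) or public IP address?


RFC 1918 private ranges:
  10.0.0.0/8 (10.0.0.0 - 10.255.255.255)
  172.16.0.0/12 (172.16.0.0 - 172.31.255.255)
  192.168.0.0/16 (192.168.0.0 - 192.168.255.255)
Private (in 10.0.0.0/8)


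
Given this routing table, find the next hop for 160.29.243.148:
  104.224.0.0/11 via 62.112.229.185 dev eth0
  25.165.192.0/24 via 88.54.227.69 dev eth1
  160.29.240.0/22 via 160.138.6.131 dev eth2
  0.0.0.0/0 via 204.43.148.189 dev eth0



Longest prefix match for 160.29.243.148:
  /11 104.224.0.0: no
  /24 25.165.192.0: no
  /22 160.29.240.0: MATCH
  /0 0.0.0.0: MATCH
Selected: next-hop 160.138.6.131 via eth2 (matched /22)


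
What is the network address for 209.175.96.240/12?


IP:   11010001.10101111.01100000.11110000
Mask: 11111111.11110000.00000000.00000000
AND operation:
Net:  11010001.10100000.00000000.00000000
Network: 209.160.0.0/12


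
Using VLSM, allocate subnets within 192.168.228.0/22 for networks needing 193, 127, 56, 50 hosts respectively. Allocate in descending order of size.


193 hosts -> /24 (254 usable): 192.168.228.0/24
127 hosts -> /24 (254 usable): 192.168.229.0/24
56 hosts -> /26 (62 usable): 192.168.230.0/26
50 hosts -> /26 (62 usable): 192.168.230.64/26
Allocation: 192.168.228.0/24 (193 hosts, 254 usable); 192.168.229.0/24 (127 hosts, 254 usable); 192.168.230.0/26 (56 hosts, 62 usable); 192.168.230.64/26 (50 hosts, 62 usable)


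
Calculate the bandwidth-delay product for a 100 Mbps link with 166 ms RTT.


BDP = bandwidth * RTT
= 100 Mbps * 166 ms
= 100 * 1e6 * 166 / 1000 bits
= 16600000 bits
= 2075000 bytes
= 2026.3672 KB
BDP = 16600000 bits (2075000 bytes)


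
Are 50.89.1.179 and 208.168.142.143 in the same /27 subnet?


Mask: 255.255.255.224
50.89.1.179 AND mask = 50.89.1.160
208.168.142.143 AND mask = 208.168.142.128
No, different subnets (50.89.1.160 vs 208.168.142.128)


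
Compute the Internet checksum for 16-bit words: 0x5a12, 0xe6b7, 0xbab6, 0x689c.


Sum all words (with carry folding):
+ 0x5a12 = 0x5a12
+ 0xe6b7 = 0x40ca
+ 0xbab6 = 0xfb80
+ 0x689c = 0x641d
One's complement: ~0x641d
Checksum = 0x9be2


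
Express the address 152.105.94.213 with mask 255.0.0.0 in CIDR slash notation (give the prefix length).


Binary: 11111111.00000000.00000000.00000000
Count leading 1s
Prefix: /8


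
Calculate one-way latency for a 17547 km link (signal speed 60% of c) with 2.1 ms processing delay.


Speed = 0.6 * 3e5 km/s = 180000 km/s
Propagation delay = 17547 / 180000 = 0.0975 s = 97.4833 ms
Processing delay = 2.1 ms
Total one-way latency = 99.5833 ms


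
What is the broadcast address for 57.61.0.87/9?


Network: 57.0.0.0/9
Host bits = 23
Set all host bits to 1:
Broadcast: 57.127.255.255


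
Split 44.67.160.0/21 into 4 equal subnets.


New prefix = 21 + 2 = 23
Each subnet has 512 addresses
  44.67.160.0/23
  44.67.162.0/23
  44.67.164.0/23
  44.67.166.0/23
Subnets: 44.67.160.0/23, 44.67.162.0/23, 44.67.164.0/23, 44.67.166.0/23


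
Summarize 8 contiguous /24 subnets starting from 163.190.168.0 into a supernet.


Original prefix: /24
Number of subnets: 8 = 2^3
New prefix = 24 - 3 = 21
Supernet: 163.190.168.0/21


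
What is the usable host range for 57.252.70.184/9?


Network: 57.128.0.0
Broadcast: 57.255.255.255
First usable = network + 1
Last usable = broadcast - 1
Range: 57.128.0.1 to 57.255.255.254


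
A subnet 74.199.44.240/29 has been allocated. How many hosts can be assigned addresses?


Host bits = 32 - 29 = 3
Total addresses = 2^3 = 8
Usable = total - 2 (network and broadcast)
Usable hosts: 6


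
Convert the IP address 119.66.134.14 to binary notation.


119 = 01110111
66 = 01000010
134 = 10000110
14 = 00001110
Binary: 01110111.01000010.10000110.00001110


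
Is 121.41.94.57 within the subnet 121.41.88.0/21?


Subnet network: 121.41.88.0
Test IP AND mask: 121.41.88.0
Yes, 121.41.94.57 is in 121.41.88.0/21


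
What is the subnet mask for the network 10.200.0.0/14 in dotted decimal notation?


/14 means 14 network bits, 18 host bits
Binary: 11111111111111000000000000000000
Mask: 255.252.0.0


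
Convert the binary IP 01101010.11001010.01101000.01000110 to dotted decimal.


01101010 = 106
11001010 = 202
01101000 = 104
01000110 = 70
IP: 106.202.104.70


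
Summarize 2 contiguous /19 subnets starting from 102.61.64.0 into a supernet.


Original prefix: /19
Number of subnets: 2 = 2^1
New prefix = 19 - 1 = 18
Supernet: 102.61.64.0/18


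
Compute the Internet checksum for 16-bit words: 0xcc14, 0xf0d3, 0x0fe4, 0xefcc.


Sum all words (with carry folding):
+ 0xcc14 = 0xcc14
+ 0xf0d3 = 0xbce8
+ 0x0fe4 = 0xcccc
+ 0xefcc = 0xbc99
One's complement: ~0xbc99
Checksum = 0x4366


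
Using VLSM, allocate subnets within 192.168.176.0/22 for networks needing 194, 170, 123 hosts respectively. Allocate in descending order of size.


194 hosts -> /24 (254 usable): 192.168.176.0/24
170 hosts -> /24 (254 usable): 192.168.177.0/24
123 hosts -> /25 (126 usable): 192.168.178.0/25
Allocation: 192.168.176.0/24 (194 hosts, 254 usable); 192.168.177.0/24 (170 hosts, 254 usable); 192.168.178.0/25 (123 hosts, 126 usable)


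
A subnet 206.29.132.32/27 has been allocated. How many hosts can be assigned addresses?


Host bits = 32 - 27 = 5
Total addresses = 2^5 = 32
Usable = total - 2 (network and broadcast)
Usable hosts: 30


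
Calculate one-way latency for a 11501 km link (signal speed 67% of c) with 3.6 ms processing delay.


Speed = 0.67 * 3e5 km/s = 201000 km/s
Propagation delay = 11501 / 201000 = 0.0572 s = 57.2189 ms
Processing delay = 3.6 ms
Total one-way latency = 60.8189 ms


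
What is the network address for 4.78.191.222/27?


IP:   00000100.01001110.10111111.11011110
Mask: 11111111.11111111.11111111.11100000
AND operation:
Net:  00000100.01001110.10111111.11000000
Network: 4.78.191.192/27


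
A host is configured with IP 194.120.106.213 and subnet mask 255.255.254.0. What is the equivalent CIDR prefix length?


Binary: 11111111.11111111.11111110.00000000
Count leading 1s
Prefix: /23


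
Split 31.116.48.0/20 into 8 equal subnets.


New prefix = 20 + 3 = 23
Each subnet has 512 addresses
  31.116.48.0/23
  31.116.50.0/23
  31.116.52.0/23
  31.116.54.0/23
  31.116.56.0/23
  31.116.58.0/23
  31.116.60.0/23
  31.116.62.0/23
Subnets: 31.116.48.0/23, 31.116.50.0/23, 31.116.52.0/23, 31.116.54.0/23, 31.116.56.0/23, 31.116.58.0/23, 31.116.60.0/23, 31.116.62.0/23


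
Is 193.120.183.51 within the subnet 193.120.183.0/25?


Subnet network: 193.120.183.0
Test IP AND mask: 193.120.183.0
Yes, 193.120.183.51 is in 193.120.183.0/25


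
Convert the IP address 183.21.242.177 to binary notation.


183 = 10110111
21 = 00010101
242 = 11110010
177 = 10110001
Binary: 10110111.00010101.11110010.10110001


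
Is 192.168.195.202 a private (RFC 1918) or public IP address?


RFC 1918 private ranges:
  10.0.0.0/8 (10.0.0.0 - 10.255.255.255)
  172.16.0.0/12 (172.16.0.0 - 172.31.255.255)
  192.168.0.0/16 (192.168.0.0 - 192.168.255.255)
Private (in 192.168.0.0/16)


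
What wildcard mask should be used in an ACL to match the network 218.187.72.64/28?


Subnet mask: 255.255.255.240
Wildcard = 255.255.255.255 - subnet mask
255 - 255 = 0
255 - 255 = 0
255 - 255 = 0
255 - 240 = 15
Wildcard: 0.0.0.15


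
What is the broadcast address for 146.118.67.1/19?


Network: 146.118.64.0/19
Host bits = 13
Set all host bits to 1:
Broadcast: 146.118.95.255


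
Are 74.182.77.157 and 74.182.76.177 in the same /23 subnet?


Mask: 255.255.254.0
74.182.77.157 AND mask = 74.182.76.0
74.182.76.177 AND mask = 74.182.76.0
Yes, same subnet (74.182.76.0)


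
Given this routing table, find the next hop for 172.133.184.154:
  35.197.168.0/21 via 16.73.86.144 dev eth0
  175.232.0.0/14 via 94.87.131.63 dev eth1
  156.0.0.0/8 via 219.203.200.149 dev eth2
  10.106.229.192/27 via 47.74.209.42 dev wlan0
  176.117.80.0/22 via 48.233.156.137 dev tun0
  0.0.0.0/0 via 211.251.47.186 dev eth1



Longest prefix match for 172.133.184.154:
  /21 35.197.168.0: no
  /14 175.232.0.0: no
  /8 156.0.0.0: no
  /27 10.106.229.192: no
  /22 176.117.80.0: no
  /0 0.0.0.0: MATCH
Selected: next-hop 211.251.47.186 via eth1 (matched /0)


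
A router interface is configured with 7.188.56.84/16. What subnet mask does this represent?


/16 means 16 network bits, 16 host bits
Binary: 11111111111111110000000000000000
Mask: 255.255.0.0


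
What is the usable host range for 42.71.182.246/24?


Network: 42.71.182.0
Broadcast: 42.71.182.255
First usable = network + 1
Last usable = broadcast - 1
Range: 42.71.182.1 to 42.71.182.254


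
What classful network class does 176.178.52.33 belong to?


First octet: 176
Binary: 10110000
10xxxxxx -> Class B (128-191)
Class B, default mask 255.255.0.0 (/16)


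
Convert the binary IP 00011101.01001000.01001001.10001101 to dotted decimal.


00011101 = 29
01001000 = 72
01001001 = 73
10001101 = 141
IP: 29.72.73.141


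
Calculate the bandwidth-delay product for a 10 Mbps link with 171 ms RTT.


BDP = bandwidth * RTT
= 10 Mbps * 171 ms
= 10 * 1e6 * 171 / 1000 bits
= 1710000 bits
= 213750 bytes
= 208.7402 KB
BDP = 1710000 bits (213750 bytes)


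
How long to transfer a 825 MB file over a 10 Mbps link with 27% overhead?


Effective throughput = 10 * (1 - 27/100) = 7.3 Mbps
File size in Mb = 825 * 8 = 6600 Mb
Time = 6600 / 7.3
Time = 904.1096 seconds


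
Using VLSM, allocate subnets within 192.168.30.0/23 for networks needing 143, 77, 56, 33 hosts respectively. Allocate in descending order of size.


143 hosts -> /24 (254 usable): 192.168.30.0/24
77 hosts -> /25 (126 usable): 192.168.31.0/25
56 hosts -> /26 (62 usable): 192.168.31.128/26
33 hosts -> /26 (62 usable): 192.168.31.192/26
Allocation: 192.168.30.0/24 (143 hosts, 254 usable); 192.168.31.0/25 (77 hosts, 126 usable); 192.168.31.128/26 (56 hosts, 62 usable); 192.168.31.192/26 (33 hosts, 62 usable)


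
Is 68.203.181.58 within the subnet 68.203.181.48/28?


Subnet network: 68.203.181.48
Test IP AND mask: 68.203.181.48
Yes, 68.203.181.58 is in 68.203.181.48/28


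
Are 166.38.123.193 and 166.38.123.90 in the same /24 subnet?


Mask: 255.255.255.0
166.38.123.193 AND mask = 166.38.123.0
166.38.123.90 AND mask = 166.38.123.0
Yes, same subnet (166.38.123.0)


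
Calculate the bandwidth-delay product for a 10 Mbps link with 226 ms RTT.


BDP = bandwidth * RTT
= 10 Mbps * 226 ms
= 10 * 1e6 * 226 / 1000 bits
= 2260000 bits
= 282500 bytes
= 275.8789 KB
BDP = 2260000 bits (282500 bytes)


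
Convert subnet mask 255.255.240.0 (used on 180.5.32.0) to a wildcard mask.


Subnet mask: 255.255.240.0
Wildcard = 255.255.255.255 - subnet mask
255 - 255 = 0
255 - 255 = 0
255 - 240 = 15
255 - 0 = 255
Wildcard: 0.0.15.255


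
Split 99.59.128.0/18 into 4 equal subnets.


New prefix = 18 + 2 = 20
Each subnet has 4096 addresses
  99.59.128.0/20
  99.59.144.0/20
  99.59.160.0/20
  99.59.176.0/20
Subnets: 99.59.128.0/20, 99.59.144.0/20, 99.59.160.0/20, 99.59.176.0/20


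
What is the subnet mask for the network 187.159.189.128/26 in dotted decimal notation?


/26 means 26 network bits, 6 host bits
Binary: 11111111111111111111111111000000
Mask: 255.255.255.192


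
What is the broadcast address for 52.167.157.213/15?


Network: 52.166.0.0/15
Host bits = 17
Set all host bits to 1:
Broadcast: 52.167.255.255


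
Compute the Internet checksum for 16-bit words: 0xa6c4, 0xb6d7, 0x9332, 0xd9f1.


Sum all words (with carry folding):
+ 0xa6c4 = 0xa6c4
+ 0xb6d7 = 0x5d9c
+ 0x9332 = 0xf0ce
+ 0xd9f1 = 0xcac0
One's complement: ~0xcac0
Checksum = 0x353f


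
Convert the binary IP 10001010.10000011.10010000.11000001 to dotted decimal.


10001010 = 138
10000011 = 131
10010000 = 144
11000001 = 193
IP: 138.131.144.193


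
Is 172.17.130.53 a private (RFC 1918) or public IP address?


RFC 1918 private ranges:
  10.0.0.0/8 (10.0.0.0 - 10.255.255.255)
  172.16.0.0/12 (172.16.0.0 - 172.31.255.255)
  192.168.0.0/16 (192.168.0.0 - 192.168.255.255)
Private (in 172.16.0.0/12)


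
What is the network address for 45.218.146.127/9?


IP:   00101101.11011010.10010010.01111111
Mask: 11111111.10000000.00000000.00000000
AND operation:
Net:  00101101.10000000.00000000.00000000
Network: 45.128.0.0/9


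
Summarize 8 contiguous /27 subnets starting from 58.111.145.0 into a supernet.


Original prefix: /27
Number of subnets: 8 = 2^3
New prefix = 27 - 3 = 24
Supernet: 58.111.145.0/24


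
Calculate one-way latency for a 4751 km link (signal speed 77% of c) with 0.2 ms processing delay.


Speed = 0.77 * 3e5 km/s = 231000 km/s
Propagation delay = 4751 / 231000 = 0.0206 s = 20.5671 ms
Processing delay = 0.2 ms
Total one-way latency = 20.7671 ms


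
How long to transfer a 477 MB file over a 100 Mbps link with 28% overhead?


Effective throughput = 100 * (1 - 28/100) = 72 Mbps
File size in Mb = 477 * 8 = 3816 Mb
Time = 3816 / 72
Time = 53 seconds


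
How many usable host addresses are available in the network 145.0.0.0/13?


Host bits = 32 - 13 = 19
Total addresses = 2^19 = 524288
Usable = total - 2 (network and broadcast)
Usable hosts: 524286


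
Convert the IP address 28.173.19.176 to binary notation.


28 = 00011100
173 = 10101101
19 = 00010011
176 = 10110000
Binary: 00011100.10101101.00010011.10110000


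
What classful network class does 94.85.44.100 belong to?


First octet: 94
Binary: 01011110
0xxxxxxx -> Class A (1-126)
Class A, default mask 255.0.0.0 (/8)


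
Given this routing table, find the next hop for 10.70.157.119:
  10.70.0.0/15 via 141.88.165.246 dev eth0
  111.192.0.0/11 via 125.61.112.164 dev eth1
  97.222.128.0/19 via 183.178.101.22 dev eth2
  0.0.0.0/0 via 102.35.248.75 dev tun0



Longest prefix match for 10.70.157.119:
  /15 10.70.0.0: MATCH
  /11 111.192.0.0: no
  /19 97.222.128.0: no
  /0 0.0.0.0: MATCH
Selected: next-hop 141.88.165.246 via eth0 (matched /15)


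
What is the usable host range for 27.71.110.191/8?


Network: 27.0.0.0
Broadcast: 27.255.255.255
First usable = network + 1
Last usable = broadcast - 1
Range: 27.0.0.1 to 27.255.255.254


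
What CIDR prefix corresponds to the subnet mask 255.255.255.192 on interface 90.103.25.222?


Binary: 11111111.11111111.11111111.11000000
Count leading 1s
Prefix: /26


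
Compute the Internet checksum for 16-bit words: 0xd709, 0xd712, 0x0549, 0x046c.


Sum all words (with carry folding):
+ 0xd709 = 0xd709
+ 0xd712 = 0xae1c
+ 0x0549 = 0xb365
+ 0x046c = 0xb7d1
One's complement: ~0xb7d1
Checksum = 0x482e


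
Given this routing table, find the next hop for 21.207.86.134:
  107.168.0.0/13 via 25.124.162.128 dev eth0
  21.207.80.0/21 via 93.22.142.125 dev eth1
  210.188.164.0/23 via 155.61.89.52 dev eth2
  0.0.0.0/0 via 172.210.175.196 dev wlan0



Longest prefix match for 21.207.86.134:
  /13 107.168.0.0: no
  /21 21.207.80.0: MATCH
  /23 210.188.164.0: no
  /0 0.0.0.0: MATCH
Selected: next-hop 93.22.142.125 via eth1 (matched /21)


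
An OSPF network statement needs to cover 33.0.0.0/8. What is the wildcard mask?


Subnet mask: 255.0.0.0
Wildcard = 255.255.255.255 - subnet mask
255 - 255 = 0
255 - 0 = 255
255 - 0 = 255
255 - 0 = 255
Wildcard: 0.255.255.255


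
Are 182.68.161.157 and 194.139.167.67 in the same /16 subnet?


Mask: 255.255.0.0
182.68.161.157 AND mask = 182.68.0.0
194.139.167.67 AND mask = 194.139.0.0
No, different subnets (182.68.0.0 vs 194.139.0.0)


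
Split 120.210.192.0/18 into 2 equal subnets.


New prefix = 18 + 1 = 19
Each subnet has 8192 addresses
  120.210.192.0/19
  120.210.224.0/19
Subnets: 120.210.192.0/19, 120.210.224.0/19


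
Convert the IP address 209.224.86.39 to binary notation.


209 = 11010001
224 = 11100000
86 = 01010110
39 = 00100111
Binary: 11010001.11100000.01010110.00100111


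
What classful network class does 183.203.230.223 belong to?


First octet: 183
Binary: 10110111
10xxxxxx -> Class B (128-191)
Class B, default mask 255.255.0.0 (/16)


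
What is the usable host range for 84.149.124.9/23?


Network: 84.149.124.0
Broadcast: 84.149.125.255
First usable = network + 1
Last usable = broadcast - 1
Range: 84.149.124.1 to 84.149.125.254


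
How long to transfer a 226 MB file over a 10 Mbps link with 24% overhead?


Effective throughput = 10 * (1 - 24/100) = 7.6 Mbps
File size in Mb = 226 * 8 = 1808 Mb
Time = 1808 / 7.6
Time = 237.8947 seconds


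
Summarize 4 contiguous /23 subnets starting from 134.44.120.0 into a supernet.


Original prefix: /23
Number of subnets: 4 = 2^2
New prefix = 23 - 2 = 21
Supernet: 134.44.120.0/21


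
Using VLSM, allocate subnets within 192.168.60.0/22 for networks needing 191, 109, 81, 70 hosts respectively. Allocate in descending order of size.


191 hosts -> /24 (254 usable): 192.168.60.0/24
109 hosts -> /25 (126 usable): 192.168.61.0/25
81 hosts -> /25 (126 usable): 192.168.61.128/25
70 hosts -> /25 (126 usable): 192.168.62.0/25
Allocation: 192.168.60.0/24 (191 hosts, 254 usable); 192.168.61.0/25 (109 hosts, 126 usable); 192.168.61.128/25 (81 hosts, 126 usable); 192.168.62.0/25 (70 hosts, 126 usable)


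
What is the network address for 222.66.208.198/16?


IP:   11011110.01000010.11010000.11000110
Mask: 11111111.11111111.00000000.00000000
AND operation:
Net:  11011110.01000010.00000000.00000000
Network: 222.66.0.0/16


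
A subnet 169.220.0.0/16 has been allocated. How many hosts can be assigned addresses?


Host bits = 32 - 16 = 16
Total addresses = 2^16 = 65536
Usable = total - 2 (network and broadcast)
Usable hosts: 65534


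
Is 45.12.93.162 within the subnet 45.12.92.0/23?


Subnet network: 45.12.92.0
Test IP AND mask: 45.12.92.0
Yes, 45.12.93.162 is in 45.12.92.0/23


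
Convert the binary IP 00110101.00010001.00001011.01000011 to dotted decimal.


00110101 = 53
00010001 = 17
00001011 = 11
01000011 = 67
IP: 53.17.11.67


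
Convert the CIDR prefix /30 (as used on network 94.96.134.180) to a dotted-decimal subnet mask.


/30 means 30 network bits, 2 host bits
Binary: 11111111111111111111111111111100
Mask: 255.255.255.252


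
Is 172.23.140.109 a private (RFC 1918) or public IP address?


RFC 1918 private ranges:
  10.0.0.0/8 (10.0.0.0 - 10.255.255.255)
  172.16.0.0/12 (172.16.0.0 - 172.31.255.255)
  192.168.0.0/16 (192.168.0.0 - 192.168.255.255)
Private (in 172.16.0.0/12)


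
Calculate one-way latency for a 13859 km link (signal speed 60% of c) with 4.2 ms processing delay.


Speed = 0.6 * 3e5 km/s = 180000 km/s
Propagation delay = 13859 / 180000 = 0.077 s = 76.9944 ms
Processing delay = 4.2 ms
Total one-way latency = 81.1944 ms


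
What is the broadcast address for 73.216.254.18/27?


Network: 73.216.254.0/27
Host bits = 5
Set all host bits to 1:
Broadcast: 73.216.254.31


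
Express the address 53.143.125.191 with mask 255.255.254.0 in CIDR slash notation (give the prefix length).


Binary: 11111111.11111111.11111110.00000000
Count leading 1s
Prefix: /23


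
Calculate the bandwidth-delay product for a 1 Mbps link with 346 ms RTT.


BDP = bandwidth * RTT
= 1 Mbps * 346 ms
= 1 * 1e6 * 346 / 1000 bits
= 346000 bits
= 43250 bytes
= 42.2363 KB
BDP = 346000 bits (43250 bytes)


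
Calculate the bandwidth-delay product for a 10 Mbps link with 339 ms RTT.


BDP = bandwidth * RTT
= 10 Mbps * 339 ms
= 10 * 1e6 * 339 / 1000 bits
= 3390000 bits
= 423750 bytes
= 413.8184 KB
BDP = 3390000 bits (423750 bytes)


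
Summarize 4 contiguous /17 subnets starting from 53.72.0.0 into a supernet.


Original prefix: /17
Number of subnets: 4 = 2^2
New prefix = 17 - 2 = 15
Supernet: 53.72.0.0/15


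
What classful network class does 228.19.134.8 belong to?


First octet: 228
Binary: 11100100
1110xxxx -> Class D (224-239)
Class D (multicast), default mask N/A


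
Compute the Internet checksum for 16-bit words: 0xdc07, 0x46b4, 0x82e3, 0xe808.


Sum all words (with carry folding):
+ 0xdc07 = 0xdc07
+ 0x46b4 = 0x22bc
+ 0x82e3 = 0xa59f
+ 0xe808 = 0x8da8
One's complement: ~0x8da8
Checksum = 0x7257


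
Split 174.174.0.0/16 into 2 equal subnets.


New prefix = 16 + 1 = 17
Each subnet has 32768 addresses
  174.174.0.0/17
  174.174.128.0/17
Subnets: 174.174.0.0/17, 174.174.128.0/17


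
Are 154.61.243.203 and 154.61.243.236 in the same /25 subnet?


Mask: 255.255.255.128
154.61.243.203 AND mask = 154.61.243.128
154.61.243.236 AND mask = 154.61.243.128
Yes, same subnet (154.61.243.128)


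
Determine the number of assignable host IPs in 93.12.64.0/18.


Host bits = 32 - 18 = 14
Total addresses = 2^14 = 16384
Usable = total - 2 (network and broadcast)
Usable hosts: 16382


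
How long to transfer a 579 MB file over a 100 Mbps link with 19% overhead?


Effective throughput = 100 * (1 - 19/100) = 81 Mbps
File size in Mb = 579 * 8 = 4632 Mb
Time = 4632 / 81
Time = 57.1852 seconds


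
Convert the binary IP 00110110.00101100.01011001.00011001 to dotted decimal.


00110110 = 54
00101100 = 44
01011001 = 89
00011001 = 25
IP: 54.44.89.25


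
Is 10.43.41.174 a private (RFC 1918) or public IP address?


RFC 1918 private ranges:
  10.0.0.0/8 (10.0.0.0 - 10.255.255.255)
  172.16.0.0/12 (172.16.0.0 - 172.31.255.255)
  192.168.0.0/16 (192.168.0.0 - 192.168.255.255)
Private (in 10.0.0.0/8)


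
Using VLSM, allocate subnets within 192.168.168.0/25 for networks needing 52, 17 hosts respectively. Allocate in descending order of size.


52 hosts -> /26 (62 usable): 192.168.168.0/26
17 hosts -> /27 (30 usable): 192.168.168.64/27
Allocation: 192.168.168.0/26 (52 hosts, 62 usable); 192.168.168.64/27 (17 hosts, 30 usable)


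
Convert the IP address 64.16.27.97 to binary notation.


64 = 01000000
16 = 00010000
27 = 00011011
97 = 01100001
Binary: 01000000.00010000.00011011.01100001


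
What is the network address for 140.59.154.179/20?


IP:   10001100.00111011.10011010.10110011
Mask: 11111111.11111111.11110000.00000000
AND operation:
Net:  10001100.00111011.10010000.00000000
Network: 140.59.144.0/20


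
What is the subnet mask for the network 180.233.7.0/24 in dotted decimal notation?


/24 means 24 network bits, 8 host bits
Binary: 11111111111111111111111100000000
Mask: 255.255.255.0


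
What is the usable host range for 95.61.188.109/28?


Network: 95.61.188.96
Broadcast: 95.61.188.111
First usable = network + 1
Last usable = broadcast - 1
Range: 95.61.188.97 to 95.61.188.110


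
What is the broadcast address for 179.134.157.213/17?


Network: 179.134.128.0/17
Host bits = 15
Set all host bits to 1:
Broadcast: 179.134.255.255


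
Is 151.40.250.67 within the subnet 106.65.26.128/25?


Subnet network: 106.65.26.128
Test IP AND mask: 151.40.250.0
No, 151.40.250.67 is not in 106.65.26.128/25


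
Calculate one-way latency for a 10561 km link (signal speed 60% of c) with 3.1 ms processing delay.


Speed = 0.6 * 3e5 km/s = 180000 km/s
Propagation delay = 10561 / 180000 = 0.0587 s = 58.6722 ms
Processing delay = 3.1 ms
Total one-way latency = 61.7722 ms


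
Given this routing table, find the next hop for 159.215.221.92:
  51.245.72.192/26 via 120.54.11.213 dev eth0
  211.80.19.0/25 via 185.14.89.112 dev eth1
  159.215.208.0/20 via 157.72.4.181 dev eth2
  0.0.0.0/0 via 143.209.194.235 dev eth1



Longest prefix match for 159.215.221.92:
  /26 51.245.72.192: no
  /25 211.80.19.0: no
  /20 159.215.208.0: MATCH
  /0 0.0.0.0: MATCH
Selected: next-hop 157.72.4.181 via eth2 (matched /20)


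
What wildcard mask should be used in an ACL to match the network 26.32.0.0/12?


Subnet mask: 255.240.0.0
Wildcard = 255.255.255.255 - subnet mask
255 - 255 = 0
255 - 240 = 15
255 - 0 = 255
255 - 0 = 255
Wildcard: 0.15.255.255


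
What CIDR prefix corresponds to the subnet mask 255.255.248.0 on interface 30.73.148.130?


Binary: 11111111.11111111.11111000.00000000
Count leading 1s
Prefix: /21


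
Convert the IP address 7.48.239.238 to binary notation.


7 = 00000111
48 = 00110000
239 = 11101111
238 = 11101110
Binary: 00000111.00110000.11101111.11101110


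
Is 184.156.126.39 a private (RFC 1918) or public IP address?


RFC 1918 private ranges:
  10.0.0.0/8 (10.0.0.0 - 10.255.255.255)
  172.16.0.0/12 (172.16.0.0 - 172.31.255.255)
  192.168.0.0/16 (192.168.0.0 - 192.168.255.255)
Public (not in any RFC 1918 range)


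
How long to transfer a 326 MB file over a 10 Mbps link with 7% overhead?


Effective throughput = 10 * (1 - 7/100) = 9.3 Mbps
File size in Mb = 326 * 8 = 2608 Mb
Time = 2608 / 9.3
Time = 280.4301 seconds


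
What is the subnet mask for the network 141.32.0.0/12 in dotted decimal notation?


/12 means 12 network bits, 20 host bits
Binary: 11111111111100000000000000000000
Mask: 255.240.0.0


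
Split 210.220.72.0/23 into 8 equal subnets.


New prefix = 23 + 3 = 26
Each subnet has 64 addresses
  210.220.72.0/26
  210.220.72.64/26
  210.220.72.128/26
  210.220.72.192/26
  210.220.73.0/26
  210.220.73.64/26
  210.220.73.128/26
  210.220.73.192/26
Subnets: 210.220.72.0/26, 210.220.72.64/26, 210.220.72.128/26, 210.220.72.192/26, 210.220.73.0/26, 210.220.73.64/26, 210.220.73.128/26, 210.220.73.192/26


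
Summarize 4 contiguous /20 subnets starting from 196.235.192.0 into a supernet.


Original prefix: /20
Number of subnets: 4 = 2^2
New prefix = 20 - 2 = 18
Supernet: 196.235.192.0/18


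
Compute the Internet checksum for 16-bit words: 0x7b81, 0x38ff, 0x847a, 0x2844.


Sum all words (with carry folding):
+ 0x7b81 = 0x7b81
+ 0x38ff = 0xb480
+ 0x847a = 0x38fb
+ 0x2844 = 0x613f
One's complement: ~0x613f
Checksum = 0x9ec0


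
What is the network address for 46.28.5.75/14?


IP:   00101110.00011100.00000101.01001011
Mask: 11111111.11111100.00000000.00000000
AND operation:
Net:  00101110.00011100.00000000.00000000
Network: 46.28.0.0/14


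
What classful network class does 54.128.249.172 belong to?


First octet: 54
Binary: 00110110
0xxxxxxx -> Class A (1-126)
Class A, default mask 255.0.0.0 (/8)


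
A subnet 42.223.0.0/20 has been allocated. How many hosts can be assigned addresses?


Host bits = 32 - 20 = 12
Total addresses = 2^12 = 4096
Usable = total - 2 (network and broadcast)
Usable hosts: 4094


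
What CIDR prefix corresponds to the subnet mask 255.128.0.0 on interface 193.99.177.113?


Binary: 11111111.10000000.00000000.00000000
Count leading 1s
Prefix: /9


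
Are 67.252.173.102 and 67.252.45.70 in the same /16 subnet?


Mask: 255.255.0.0
67.252.173.102 AND mask = 67.252.0.0
67.252.45.70 AND mask = 67.252.0.0
Yes, same subnet (67.252.0.0)


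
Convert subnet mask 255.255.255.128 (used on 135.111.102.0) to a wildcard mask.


Subnet mask: 255.255.255.128
Wildcard = 255.255.255.255 - subnet mask
255 - 255 = 0
255 - 255 = 0
255 - 255 = 0
255 - 128 = 127
Wildcard: 0.0.0.127


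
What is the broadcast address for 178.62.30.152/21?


Network: 178.62.24.0/21
Host bits = 11
Set all host bits to 1:
Broadcast: 178.62.31.255


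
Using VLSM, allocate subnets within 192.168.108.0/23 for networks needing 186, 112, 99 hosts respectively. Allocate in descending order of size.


186 hosts -> /24 (254 usable): 192.168.108.0/24
112 hosts -> /25 (126 usable): 192.168.109.0/25
99 hosts -> /25 (126 usable): 192.168.109.128/25
Allocation: 192.168.108.0/24 (186 hosts, 254 usable); 192.168.109.0/25 (112 hosts, 126 usable); 192.168.109.128/25 (99 hosts, 126 usable)


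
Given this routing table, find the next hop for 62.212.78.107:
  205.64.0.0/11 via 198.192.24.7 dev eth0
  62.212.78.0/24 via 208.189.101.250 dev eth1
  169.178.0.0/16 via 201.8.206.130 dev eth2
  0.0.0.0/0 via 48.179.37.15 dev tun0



Longest prefix match for 62.212.78.107:
  /11 205.64.0.0: no
  /24 62.212.78.0: MATCH
  /16 169.178.0.0: no
  /0 0.0.0.0: MATCH
Selected: next-hop 208.189.101.250 via eth1 (matched /24)


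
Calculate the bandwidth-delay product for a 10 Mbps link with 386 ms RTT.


BDP = bandwidth * RTT
= 10 Mbps * 386 ms
= 10 * 1e6 * 386 / 1000 bits
= 3860000 bits
= 482500 bytes
= 471.1914 KB
BDP = 3860000 bits (482500 bytes)


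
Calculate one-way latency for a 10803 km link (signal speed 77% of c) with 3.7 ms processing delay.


Speed = 0.77 * 3e5 km/s = 231000 km/s
Propagation delay = 10803 / 231000 = 0.0468 s = 46.7662 ms
Processing delay = 3.7 ms
Total one-way latency = 50.4662 ms


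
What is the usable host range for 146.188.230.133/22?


Network: 146.188.228.0
Broadcast: 146.188.231.255
First usable = network + 1
Last usable = broadcast - 1
Range: 146.188.228.1 to 146.188.231.254


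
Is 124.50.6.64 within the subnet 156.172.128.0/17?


Subnet network: 156.172.128.0
Test IP AND mask: 124.50.0.0
No, 124.50.6.64 is not in 156.172.128.0/17


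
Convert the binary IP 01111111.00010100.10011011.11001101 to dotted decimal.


01111111 = 127
00010100 = 20
10011011 = 155
11001101 = 205
IP: 127.20.155.205


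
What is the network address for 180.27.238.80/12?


IP:   10110100.00011011.11101110.01010000
Mask: 11111111.11110000.00000000.00000000
AND operation:
Net:  10110100.00010000.00000000.00000000
Network: 180.16.0.0/12


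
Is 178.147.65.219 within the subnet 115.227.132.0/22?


Subnet network: 115.227.132.0
Test IP AND mask: 178.147.64.0
No, 178.147.65.219 is not in 115.227.132.0/22


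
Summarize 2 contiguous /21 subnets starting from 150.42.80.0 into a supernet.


Original prefix: /21
Number of subnets: 2 = 2^1
New prefix = 21 - 1 = 20
Supernet: 150.42.80.0/20


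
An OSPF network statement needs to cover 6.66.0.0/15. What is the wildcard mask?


Subnet mask: 255.254.0.0
Wildcard = 255.255.255.255 - subnet mask
255 - 255 = 0
255 - 254 = 1
255 - 0 = 255
255 - 0 = 255
Wildcard: 0.1.255.255


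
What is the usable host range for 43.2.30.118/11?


Network: 43.0.0.0
Broadcast: 43.31.255.255
First usable = network + 1
Last usable = broadcast - 1
Range: 43.0.0.1 to 43.31.255.254


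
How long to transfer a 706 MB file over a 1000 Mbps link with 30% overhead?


Effective throughput = 1000 * (1 - 30/100) = 700 Mbps
File size in Mb = 706 * 8 = 5648 Mb
Time = 5648 / 700
Time = 8.0686 seconds


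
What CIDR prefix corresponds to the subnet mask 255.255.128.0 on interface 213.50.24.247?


Binary: 11111111.11111111.10000000.00000000
Count leading 1s
Prefix: /17


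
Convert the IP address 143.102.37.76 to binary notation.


143 = 10001111
102 = 01100110
37 = 00100101
76 = 01001100
Binary: 10001111.01100110.00100101.01001100


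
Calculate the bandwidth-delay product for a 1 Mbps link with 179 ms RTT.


BDP = bandwidth * RTT
= 1 Mbps * 179 ms
= 1 * 1e6 * 179 / 1000 bits
= 179000 bits
= 22375 bytes
= 21.8506 KB
BDP = 179000 bits (22375 bytes)


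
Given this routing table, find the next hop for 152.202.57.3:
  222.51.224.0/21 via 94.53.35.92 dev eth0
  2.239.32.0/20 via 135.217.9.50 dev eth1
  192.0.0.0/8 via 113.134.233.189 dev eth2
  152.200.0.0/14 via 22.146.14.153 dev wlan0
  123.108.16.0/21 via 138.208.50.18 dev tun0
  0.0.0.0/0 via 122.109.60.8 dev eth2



Longest prefix match for 152.202.57.3:
  /21 222.51.224.0: no
  /20 2.239.32.0: no
  /8 192.0.0.0: no
  /14 152.200.0.0: MATCH
  /21 123.108.16.0: no
  /0 0.0.0.0: MATCH
Selected: next-hop 22.146.14.153 via wlan0 (matched /14)


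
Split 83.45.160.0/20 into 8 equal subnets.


New prefix = 20 + 3 = 23
Each subnet has 512 addresses
  83.45.160.0/23
  83.45.162.0/23
  83.45.164.0/23
  83.45.166.0/23
  83.45.168.0/23
  83.45.170.0/23
  83.45.172.0/23
  83.45.174.0/23
Subnets: 83.45.160.0/23, 83.45.162.0/23, 83.45.164.0/23, 83.45.166.0/23, 83.45.168.0/23, 83.45.170.0/23, 83.45.172.0/23, 83.45.174.0/23


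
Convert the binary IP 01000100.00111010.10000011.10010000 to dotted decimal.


01000100 = 68
00111010 = 58
10000011 = 131
10010000 = 144
IP: 68.58.131.144


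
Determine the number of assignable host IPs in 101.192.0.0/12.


Host bits = 32 - 12 = 20
Total addresses = 2^20 = 1048576
Usable = total - 2 (network and broadcast)
Usable hosts: 1048574


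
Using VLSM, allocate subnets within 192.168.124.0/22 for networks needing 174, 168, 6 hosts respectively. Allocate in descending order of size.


174 hosts -> /24 (254 usable): 192.168.124.0/24
168 hosts -> /24 (254 usable): 192.168.125.0/24
6 hosts -> /29 (6 usable): 192.168.126.0/29
Allocation: 192.168.124.0/24 (174 hosts, 254 usable); 192.168.125.0/24 (168 hosts, 254 usable); 192.168.126.0/29 (6 hosts, 6 usable)


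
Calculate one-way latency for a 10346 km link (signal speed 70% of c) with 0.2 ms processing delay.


Speed = 0.7 * 3e5 km/s = 210000 km/s
Propagation delay = 10346 / 210000 = 0.0493 s = 49.2667 ms
Processing delay = 0.2 ms
Total one-way latency = 49.4667 ms


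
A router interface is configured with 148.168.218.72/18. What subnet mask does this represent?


/18 means 18 network bits, 14 host bits
Binary: 11111111111111111100000000000000
Mask: 255.255.192.0


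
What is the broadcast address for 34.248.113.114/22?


Network: 34.248.112.0/22
Host bits = 10
Set all host bits to 1:
Broadcast: 34.248.115.255


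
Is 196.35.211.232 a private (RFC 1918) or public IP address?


RFC 1918 private ranges:
  10.0.0.0/8 (10.0.0.0 - 10.255.255.255)
  172.16.0.0/12 (172.16.0.0 - 172.31.255.255)
  192.168.0.0/16 (192.168.0.0 - 192.168.255.255)
Public (not in any RFC 1918 range)


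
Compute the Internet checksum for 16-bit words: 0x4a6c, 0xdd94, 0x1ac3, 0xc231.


Sum all words (with carry folding):
+ 0x4a6c = 0x4a6c
+ 0xdd94 = 0x2801
+ 0x1ac3 = 0x42c4
+ 0xc231 = 0x04f6
One's complement: ~0x04f6
Checksum = 0xfb09


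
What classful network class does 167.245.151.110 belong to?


First octet: 167
Binary: 10100111
10xxxxxx -> Class B (128-191)
Class B, default mask 255.255.0.0 (/16)


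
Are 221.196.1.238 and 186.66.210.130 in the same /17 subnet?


Mask: 255.255.128.0
221.196.1.238 AND mask = 221.196.0.0
186.66.210.130 AND mask = 186.66.128.0
No, different subnets (221.196.0.0 vs 186.66.128.0)


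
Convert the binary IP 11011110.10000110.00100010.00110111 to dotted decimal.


11011110 = 222
10000110 = 134
00100010 = 34
00110111 = 55
IP: 222.134.34.55


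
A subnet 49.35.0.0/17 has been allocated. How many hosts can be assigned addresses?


Host bits = 32 - 17 = 15
Total addresses = 2^15 = 32768
Usable = total - 2 (network and broadcast)
Usable hosts: 32766


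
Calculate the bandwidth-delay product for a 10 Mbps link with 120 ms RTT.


BDP = bandwidth * RTT
= 10 Mbps * 120 ms
= 10 * 1e6 * 120 / 1000 bits
= 1200000 bits
= 150000 bytes
= 146.4844 KB
BDP = 1200000 bits (150000 bytes)


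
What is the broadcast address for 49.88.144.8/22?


Network: 49.88.144.0/22
Host bits = 10
Set all host bits to 1:
Broadcast: 49.88.147.255


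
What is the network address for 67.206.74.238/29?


IP:   01000011.11001110.01001010.11101110
Mask: 11111111.11111111.11111111.11111000
AND operation:
Net:  01000011.11001110.01001010.11101000
Network: 67.206.74.232/29


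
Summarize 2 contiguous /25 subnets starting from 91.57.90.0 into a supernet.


Original prefix: /25
Number of subnets: 2 = 2^1
New prefix = 25 - 1 = 24
Supernet: 91.57.90.0/24


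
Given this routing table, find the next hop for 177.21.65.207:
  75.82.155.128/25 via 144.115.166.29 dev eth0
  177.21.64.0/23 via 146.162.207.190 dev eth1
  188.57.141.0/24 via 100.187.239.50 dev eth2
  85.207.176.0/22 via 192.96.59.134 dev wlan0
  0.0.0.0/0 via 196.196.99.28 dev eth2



Longest prefix match for 177.21.65.207:
  /25 75.82.155.128: no
  /23 177.21.64.0: MATCH
  /24 188.57.141.0: no
  /22 85.207.176.0: no
  /0 0.0.0.0: MATCH
Selected: next-hop 146.162.207.190 via eth1 (matched /23)


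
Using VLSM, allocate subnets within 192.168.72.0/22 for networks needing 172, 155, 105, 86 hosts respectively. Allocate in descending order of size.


172 hosts -> /24 (254 usable): 192.168.72.0/24
155 hosts -> /24 (254 usable): 192.168.73.0/24
105 hosts -> /25 (126 usable): 192.168.74.0/25
86 hosts -> /25 (126 usable): 192.168.74.128/25
Allocation: 192.168.72.0/24 (172 hosts, 254 usable); 192.168.73.0/24 (155 hosts, 254 usable); 192.168.74.0/25 (105 hosts, 126 usable); 192.168.74.128/25 (86 hosts, 126 usable)


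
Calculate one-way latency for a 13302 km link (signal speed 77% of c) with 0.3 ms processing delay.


Speed = 0.77 * 3e5 km/s = 231000 km/s
Propagation delay = 13302 / 231000 = 0.0576 s = 57.5844 ms
Processing delay = 0.3 ms
Total one-way latency = 57.8844 ms


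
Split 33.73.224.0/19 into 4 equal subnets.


New prefix = 19 + 2 = 21
Each subnet has 2048 addresses
  33.73.224.0/21
  33.73.232.0/21
  33.73.240.0/21
  33.73.248.0/21
Subnets: 33.73.224.0/21, 33.73.232.0/21, 33.73.240.0/21, 33.73.248.0/21


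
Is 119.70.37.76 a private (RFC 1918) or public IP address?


RFC 1918 private ranges:
  10.0.0.0/8 (10.0.0.0 - 10.255.255.255)
  172.16.0.0/12 (172.16.0.0 - 172.31.255.255)
  192.168.0.0/16 (192.168.0.0 - 192.168.255.255)
Public (not in any RFC 1918 range)


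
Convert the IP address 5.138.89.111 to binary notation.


5 = 00000101
138 = 10001010
89 = 01011001
111 = 01101111
Binary: 00000101.10001010.01011001.01101111


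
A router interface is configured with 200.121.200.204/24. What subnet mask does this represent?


/24 means 24 network bits, 8 host bits
Binary: 11111111111111111111111100000000
Mask: 255.255.255.0


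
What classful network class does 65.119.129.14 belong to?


First octet: 65
Binary: 01000001
0xxxxxxx -> Class A (1-126)
Class A, default mask 255.0.0.0 (/8)


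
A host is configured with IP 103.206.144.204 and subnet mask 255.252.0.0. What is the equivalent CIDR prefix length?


Binary: 11111111.11111100.00000000.00000000
Count leading 1s
Prefix: /14


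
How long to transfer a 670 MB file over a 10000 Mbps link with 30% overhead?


Effective throughput = 10000 * (1 - 30/100) = 7000 Mbps
File size in Mb = 670 * 8 = 5360 Mb
Time = 5360 / 7000
Time = 0.7657 seconds


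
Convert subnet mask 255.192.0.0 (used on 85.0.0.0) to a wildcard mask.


Subnet mask: 255.192.0.0
Wildcard = 255.255.255.255 - subnet mask
255 - 255 = 0
255 - 192 = 63
255 - 0 = 255
255 - 0 = 255
Wildcard: 0.63.255.255


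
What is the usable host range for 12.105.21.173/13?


Network: 12.104.0.0
Broadcast: 12.111.255.255
First usable = network + 1
Last usable = broadcast - 1
Range: 12.104.0.1 to 12.111.255.254


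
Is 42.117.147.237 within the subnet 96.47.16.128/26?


Subnet network: 96.47.16.128
Test IP AND mask: 42.117.147.192
No, 42.117.147.237 is not in 96.47.16.128/26


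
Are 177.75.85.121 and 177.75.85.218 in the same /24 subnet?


Mask: 255.255.255.0
177.75.85.121 AND mask = 177.75.85.0
177.75.85.218 AND mask = 177.75.85.0
Yes, same subnet (177.75.85.0)


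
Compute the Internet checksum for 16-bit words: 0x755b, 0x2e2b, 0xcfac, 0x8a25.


Sum all words (with carry folding):
+ 0x755b = 0x755b
+ 0x2e2b = 0xa386
+ 0xcfac = 0x7333
+ 0x8a25 = 0xfd58
One's complement: ~0xfd58
Checksum = 0x02a7


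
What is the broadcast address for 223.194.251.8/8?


Network: 223.0.0.0/8
Host bits = 24
Set all host bits to 1:
Broadcast: 223.255.255.255


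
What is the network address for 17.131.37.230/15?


IP:   00010001.10000011.00100101.11100110
Mask: 11111111.11111110.00000000.00000000
AND operation:
Net:  00010001.10000010.00000000.00000000
Network: 17.130.0.0/15
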